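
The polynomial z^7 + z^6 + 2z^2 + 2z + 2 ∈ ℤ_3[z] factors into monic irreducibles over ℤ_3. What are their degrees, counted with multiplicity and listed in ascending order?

7

Write g(z) = z^7 + z^6 + 2z^2 + 2z + 2.
Roots in ℤ_3: g(0) = 2; g(1) = 2; g(2) = 2.
Complete factorization: g(z) = (z^7 + z^6 + 2z^2 + 2z + 2).
Factor degrees with multiplicity: 7 = 7.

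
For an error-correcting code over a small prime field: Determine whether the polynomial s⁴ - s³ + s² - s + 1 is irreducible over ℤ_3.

Yes

Write g(s) = s⁴ - s³ + s² - s + 1.
Check for roots in ℤ_3: g(0) = 1; g(1) = 1; g(2) = 2.
No roots, so no linear factors.
Monic irreducibles of degree 2 over GF(3): s² + 1, s² + s - 1, s² - s - 1.
None of them divide g (all give nonzero remainder).
No irreducible factor of degree ≤ 2 exists, so g is irreducible over GF(3).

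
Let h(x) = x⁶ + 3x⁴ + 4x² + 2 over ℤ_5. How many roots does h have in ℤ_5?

Evaluate at each of the 5 elements of ℤ_5:
h(0) = 2; h(1) = 0 → root; h(2) = 0 → root; h(3) = 0 → root; h(4) = 0 → root.
Roots: {1, 2, 3, 4}.

4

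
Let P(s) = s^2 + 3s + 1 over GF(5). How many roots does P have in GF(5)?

Evaluate at each of the 5 elements of GF(5):
P(0) = 1; P(1) = 0 → root; P(2) = 1; P(3) = 4; P(4) = 4.
Roots: {1}.

1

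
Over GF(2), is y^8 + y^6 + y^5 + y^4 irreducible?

Write f(y) = y^8 + y^6 + y^5 + y^4.
Check for roots in GF(2): f(0) = 0 → root; f(1) = 0 → root.
f(0) = 0, so (y) divides f(y); f is reducible.

No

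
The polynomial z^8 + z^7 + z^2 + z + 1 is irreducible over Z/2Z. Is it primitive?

Yes

Write f(z) = z^8 + z^7 + z^2 + z + 1.
|GF(2^8)^×| = 2^8 − 1 = 255. Prime factorization: 255 = 3·5·17.
f is primitive ⇔ z has order 255 in GF(2)[z]/(f), i.e. z^(255/q) ≠ 1 for each prime q | 255.
z^(85) mod f = z^7 + z^5 + z^3 + z.
z^(51) mod f = z^6 + z^5 + z^3 + z^2.
z^(15) mod f = z^7 + z^6 + z^5 + z^4 + z^2.
None equal 1, so z has full order 255; f is primitive.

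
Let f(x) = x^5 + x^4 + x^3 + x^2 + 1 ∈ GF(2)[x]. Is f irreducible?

Check for roots in GF(2): f(0) = 1; f(1) = 1.
No roots, so no linear factors.
Monic irreducibles of degree 2 over GF(2): x^2 + x + 1.
None of them divide f (all give nonzero remainder).
No irreducible factor of degree ≤ 2 exists, so f is irreducible over GF(2).

Yes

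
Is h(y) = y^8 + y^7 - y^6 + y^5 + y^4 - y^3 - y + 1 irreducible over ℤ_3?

Yes

Check for roots in ℤ_3: h(0) = 1; h(1) = 2; h(2) = 2.
No roots, so no linear factors.
Monic irreducibles of degree 2 over GF(3): y^2 + 1, y^2 + y - 1, y^2 - y - 1.
None of them divide h (all give nonzero remainder).
Degree-3 irreducible divisors: test the 8 monic irreducibles of degree 3 over GF(3).
None of them divide h (all give nonzero remainder).
Degree-4 irreducible divisors: test the 18 monic irreducibles of degree 4 over GF(3).
None of them divide h (all give nonzero remainder).
No irreducible factor of degree ≤ 4 exists, so h is irreducible over GF(3).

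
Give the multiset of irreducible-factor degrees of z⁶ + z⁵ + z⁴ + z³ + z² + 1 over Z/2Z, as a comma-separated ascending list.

Write g(z) = z⁶ + z⁵ + z⁴ + z³ + z² + 1.
Roots in Z/2Z: g(0) = 1; g(1) = 0 → root.
Linear factors from roots: (z + 1).
Complete factorization: g(z) = (z + 1)^2·(z⁴ + z³ + 1).
Factor degrees with multiplicity: 1 + 1 + 4 = 6.

1, 1, 4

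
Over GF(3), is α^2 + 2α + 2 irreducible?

Write f(α) = α^2 + 2α + 2.
Check for roots in GF(3): f(0) = 2; f(1) = 2; f(2) = 1.
No roots. A degree-2 polynomial over a field with no linear factor is irreducible.

Yes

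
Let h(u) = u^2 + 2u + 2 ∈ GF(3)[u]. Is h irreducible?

Yes

Check for roots in GF(3): h(0) = 2; h(1) = 2; h(2) = 1.
No roots. A degree-2 polynomial over a field with no linear factor is irreducible.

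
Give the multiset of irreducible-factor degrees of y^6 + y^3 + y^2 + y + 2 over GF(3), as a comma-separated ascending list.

1, 1, 2, 2

Write h(y) = y^6 + y^3 + y^2 + y + 2.
Roots in GF(3): h(0) = 2; h(1) = 0 → root; h(2) = 2.
Linear factors from roots: (y + 2).
Complete factorization: h(y) = (y + 2)^2·(y^2 + 1)·(y^2 + 2y + 2).
Factor degrees with multiplicity: 1 + 1 + 2 + 2 = 6.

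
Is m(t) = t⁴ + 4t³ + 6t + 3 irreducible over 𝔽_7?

No

Check for roots in 𝔽_7: m(0) = 3; m(1) = 0 → root; m(2) = 0 → root; m(3) = 0 → root; m(4) = 0 → root; m(5) = 3; m(6) = 1.
m(1) = 0, so (t − 1) divides m(t); m is reducible.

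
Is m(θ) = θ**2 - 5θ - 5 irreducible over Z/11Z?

Check each element of Z/11Z for a root: m(0)=6, m(1)=2, m(2)=0, m(3)=0, m(4)=2, m(5)=6, m(6)=1, m(7)=9, m(8)=8, m(9)=9, m(10)=1.
m(2) = 0, so (θ − 2) divides m(θ); m is reducible.

No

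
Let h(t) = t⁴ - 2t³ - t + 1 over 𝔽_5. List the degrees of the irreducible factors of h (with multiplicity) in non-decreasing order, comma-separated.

1, 1, 2

Roots in 𝔽_5: h(0) = 1; h(1) = 4; h(2) = 4; h(3) = 0 → root; h(4) = 0 → root.
Linear factors from roots: (t + 2), (t + 1).
Complete factorization: h(t) = (t + 1)·(t + 2)·(t² - 2).
Factor degrees with multiplicity: 1 + 1 + 2 = 4.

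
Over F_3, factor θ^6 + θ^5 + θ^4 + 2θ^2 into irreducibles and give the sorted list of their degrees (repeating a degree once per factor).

1, 1, 1, 1, 2

Write f(θ) = θ^6 + θ^5 + θ^4 + 2θ^2.
Roots in F_3: f(0) = 0 → root; f(1) = 2; f(2) = 0 → root.
Linear factors from roots: (θ), (θ + 1).
Complete factorization: f(θ) = (θ)^2·(θ + 1)^2·(θ^2 + 2θ + 2).
Factor degrees with multiplicity: 1 + 1 + 1 + 1 + 2 = 6.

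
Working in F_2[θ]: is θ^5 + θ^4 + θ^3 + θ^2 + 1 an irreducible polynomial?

Yes

Write h(θ) = θ^5 + θ^4 + θ^3 + θ^2 + 1.
Check for roots in F_2: h(0) = 1; h(1) = 1.
No roots, so no linear factors.
Monic irreducibles of degree 2 over GF(2): θ^2 + θ + 1.
None of them divide h (all give nonzero remainder).
No irreducible factor of degree ≤ 2 exists, so h is irreducible over GF(2).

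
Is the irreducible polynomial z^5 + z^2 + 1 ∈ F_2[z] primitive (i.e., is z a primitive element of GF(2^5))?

Yes

Write f(z) = z^5 + z^2 + 1.
|GF(2^5)^×| = 2^5 − 1 = 31. Prime factorization: 31 = 31.
f is primitive ⇔ z has order 31 in GF(2)[z]/(f), i.e. z^(31/q) ≠ 1 for each prime q | 31.
z^(1) mod f = z.
None equal 1, so z has full order 31; f is primitive.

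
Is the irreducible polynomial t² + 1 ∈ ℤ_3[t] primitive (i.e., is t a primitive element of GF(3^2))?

No

Write f(t) = t² + 1.
|GF(3^2)^×| = 3^2 − 1 = 8. Prime factorization: 8 = 2^3.
f is primitive ⇔ t has order 8 in GF(3)[t]/(f), i.e. t^(8/q) ≠ 1 for each prime q | 8.
t^(4) mod f = 1
Since t^(4) = 1, the order of t divides 4 < 8; not primitive.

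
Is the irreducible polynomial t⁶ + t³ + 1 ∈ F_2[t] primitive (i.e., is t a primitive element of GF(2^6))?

Write f(t) = t⁶ + t³ + 1.
|GF(2^6)^×| = 2^6 − 1 = 63. Prime factorization: 63 = 3^2·7.
f is primitive ⇔ t has order 63 in GF(2)[t]/(f), i.e. t^(63/q) ≠ 1 for each prime q | 63.
t^(21) mod f = t³.
t^(9) mod f = 1
Since t^(9) = 1, the order of t divides 9 < 63; not primitive.

No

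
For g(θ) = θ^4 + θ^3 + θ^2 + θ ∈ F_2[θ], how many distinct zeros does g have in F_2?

2

Evaluate at each of the 2 elements of F_2:
g(0) = 0 → root; g(1) = 0 → root.
Roots: {0, 1}.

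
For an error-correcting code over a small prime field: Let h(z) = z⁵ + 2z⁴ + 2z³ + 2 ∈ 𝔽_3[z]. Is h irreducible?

Yes

Check for roots in 𝔽_3: h(0) = 2; h(1) = 1; h(2) = 1.
No roots, so no linear factors.
Monic irreducibles of degree 2 over GF(3): z² + 1, z² + z + 2, z² + 2z + 2.
None of them divide h (all give nonzero remainder).
No irreducible factor of degree ≤ 2 exists, so h is irreducible over GF(3).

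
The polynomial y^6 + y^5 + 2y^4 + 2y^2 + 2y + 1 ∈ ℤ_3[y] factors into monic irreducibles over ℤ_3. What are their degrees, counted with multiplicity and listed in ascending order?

Write f(y) = y^6 + y^5 + 2y^4 + 2y^2 + 2y + 1.
Roots in ℤ_3: f(0) = 1; f(1) = 0 → root; f(2) = 0 → root.
Linear factors from roots: (y + 2), (y + 1).
Complete factorization: f(y) = (y + 1)·(y + 2)·(y^2 + 1)·(y^2 + y + 2).
Factor degrees with multiplicity: 1 + 1 + 2 + 2 = 6.

1, 1, 2, 2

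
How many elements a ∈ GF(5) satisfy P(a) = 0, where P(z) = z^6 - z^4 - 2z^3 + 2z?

4

Evaluate at each of the 5 elements of GF(5):
P(0) = 0 → root; P(1) = 0 → root; P(2) = 1; P(3) = 0 → root; P(4) = 0 → root.
Roots: {0, 1, 3, 4}.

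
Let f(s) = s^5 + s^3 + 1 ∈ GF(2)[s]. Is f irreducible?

Yes

Check for roots in GF(2): f(0) = 1; f(1) = 1.
No roots, so no linear factors.
Monic irreducibles of degree 2 over GF(2): s^2 + s + 1.
None of them divide f (all give nonzero remainder).
No irreducible factor of degree ≤ 2 exists, so f is irreducible over GF(2).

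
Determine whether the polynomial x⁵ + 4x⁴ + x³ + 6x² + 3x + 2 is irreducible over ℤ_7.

No

Write P(x) = x⁵ + 4x⁴ + x³ + 6x² + 3x + 2.
Check for roots in ℤ_7: P(0) = 2; P(1) = 3; P(2) = 3; P(3) = 1; P(4) = 3; P(5) = 2; P(6) = 0 → root.
P(6) = 0, so (x − 6) divides P(x); P is reducible.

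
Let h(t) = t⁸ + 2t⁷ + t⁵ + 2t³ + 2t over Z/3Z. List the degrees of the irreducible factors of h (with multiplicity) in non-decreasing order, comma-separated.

Roots in Z/3Z: h(0) = 0 → root; h(1) = 2; h(2) = 0 → root.
Linear factors from roots: (t), (t + 1).
Complete factorization: h(t) = (t)·(t + 1)·(t³ + 2t + 1)·(t³ + t² + 2).
Factor degrees with multiplicity: 1 + 1 + 3 + 3 = 8.

1, 1, 3, 3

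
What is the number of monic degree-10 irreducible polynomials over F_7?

The number of monic irreducibles of degree 10 over GF(7) is (1/10)·Σ_{d∣10} μ(10/d) 7^d.
Divisors of 10: 1, 2, 5, 10; μ(10/d) for each: 1, -1, -1, 1.
Σ = 7^1 − 7^2 − 7^5 + 7^10 = 282458400.
N = 282458400/10 = 28245840.

28245840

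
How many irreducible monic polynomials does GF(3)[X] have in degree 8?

x^(3^8) − x is the product of all monic irreducibles of degree dividing 8; Möbius inversion gives N = (1/8) Σ μ(8/d)·3^d.
Divisors of 8: 1, 2, 4, 8; μ(8/d) for each: 0, 0, -1, 1.
Σ = − 3^4 + 3^8 = 6480.
N = 6480/8 = 810.

810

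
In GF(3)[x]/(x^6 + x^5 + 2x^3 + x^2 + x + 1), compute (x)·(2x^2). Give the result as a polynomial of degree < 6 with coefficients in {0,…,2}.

Multiply in GF(3)[x]: (x)·(2x^2) = 2x^3.
Reduced: 2x^3.

2x^3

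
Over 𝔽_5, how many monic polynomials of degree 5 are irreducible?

624

x^(5^5) − x is the product of all monic irreducibles of degree dividing 5; Möbius inversion gives N = (1/5) Σ μ(5/d)·5^d.
Divisors of 5: 1, 5; μ(5/d) for each: -1, 1.
Σ = − 5^1 + 5^5 = 3120.
N = 3120/5 = 624.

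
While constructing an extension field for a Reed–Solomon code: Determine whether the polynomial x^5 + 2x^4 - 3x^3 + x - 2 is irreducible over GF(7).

Yes

Write m(x) = x^5 + 2x^4 - 3x^3 + x - 2.
Check for roots in GF(7): m(0) = 5; m(1) = 6; m(2) = 5; m(3) = 3; m(4) = 2; m(5) = 6; m(6) = 1.
No roots, so no linear factors.
Degree-2 irreducible divisors: test the 21 monic irreducibles of degree 2 over GF(7).
None of them divide m (all give nonzero remainder).
No irreducible factor of degree ≤ 2 exists, so m is irreducible over GF(7).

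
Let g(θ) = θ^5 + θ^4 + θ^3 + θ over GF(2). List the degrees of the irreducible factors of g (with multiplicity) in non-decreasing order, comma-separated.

Roots in GF(2): g(0) = 0 → root; g(1) = 0 → root.
Linear factors from roots: (θ), (θ + 1).
Complete factorization: g(θ) = (θ)·(θ + 1)·(θ^3 + θ + 1).
Factor degrees with multiplicity: 1 + 1 + 3 = 5.

1, 1, 3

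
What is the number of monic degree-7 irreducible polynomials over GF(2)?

By the necklace-counting formula, N_2(7) = (1/7) Σ_{d|7} μ(7/d)·2^d.
Divisors of 7: 1, 7; μ(7/d) for each: -1, 1.
Σ = − 2^1 + 2^7 = 126.
N = 126/7 = 18.

18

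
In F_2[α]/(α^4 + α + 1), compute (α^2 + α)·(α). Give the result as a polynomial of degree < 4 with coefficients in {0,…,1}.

α^3 + α^2

Multiply in F_2[α]: (α^2 + α)·(α) = α^3 + α^2.
Reduced: α^3 + α^2.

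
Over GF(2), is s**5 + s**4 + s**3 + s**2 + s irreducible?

No

Write m(s) = s**5 + s**4 + s**3 + s**2 + s.
Check for roots in GF(2): m(0) = 0 → root; m(1) = 1.
m(0) = 0, so (s) divides m(s); m is reducible.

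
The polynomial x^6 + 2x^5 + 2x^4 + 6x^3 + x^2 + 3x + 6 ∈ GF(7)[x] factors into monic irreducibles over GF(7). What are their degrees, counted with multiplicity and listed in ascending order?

1, 1, 2, 2

Write f(x) = x^6 + 2x^5 + 2x^4 + 6x^3 + x^2 + 3x + 6.
Linear factors from roots: (x + 6), (x + 5).
Complete factorization: f(x) = (x + 5)·(x + 6)·(x^2 + x + 3)·(x^2 + 4x + 1).
Factor degrees with multiplicity: 1 + 1 + 2 + 2 = 6.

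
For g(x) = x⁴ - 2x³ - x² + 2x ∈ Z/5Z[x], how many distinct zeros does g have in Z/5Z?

4

Evaluate at each of the 5 elements of Z/5Z:
g(0) = 0 → root; g(1) = 0 → root; g(2) = 0 → root; g(3) = 4; g(4) = 0 → root.
Roots: {0, 1, 2, 4}.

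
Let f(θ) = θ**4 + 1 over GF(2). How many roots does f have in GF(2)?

Evaluate at each of the 2 elements of GF(2):
f(0) = 1; f(1) = 0 → root.
Roots: {1}.

1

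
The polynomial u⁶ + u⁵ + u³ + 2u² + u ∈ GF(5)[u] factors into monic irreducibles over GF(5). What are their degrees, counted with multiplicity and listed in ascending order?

1, 1, 1, 3

Write f(u) = u⁶ + u⁵ + u³ + 2u² + u.
Roots in GF(5): f(0) = 0 → root; f(1) = 1; f(2) = 4; f(3) = 0 → root; f(4) = 0 → root.
Linear factors from roots: (u), (u + 2), (u + 1).
Complete factorization: f(u) = (u)·(u + 1)·(u + 2)·(u³ + 3u² + 4u + 3).
Factor degrees with multiplicity: 1 + 1 + 1 + 3 = 6.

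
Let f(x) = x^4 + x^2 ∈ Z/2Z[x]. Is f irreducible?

Check for roots in Z/2Z: f(0) = 0 → root; f(1) = 0 → root.
f(0) = 0, so (x) divides f(x); f is reducible.

No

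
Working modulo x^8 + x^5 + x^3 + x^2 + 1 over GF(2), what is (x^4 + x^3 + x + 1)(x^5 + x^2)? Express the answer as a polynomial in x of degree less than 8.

Multiply in GF(2)[x]: (x^4 + x^3 + x + 1)·(x^5 + x^2) = x^9 + x^8 + x^3 + x^2.
Reduce using x^8 ≡ x^5 + x^3 + x^2 + 1 (mod x^8 + x^5 + x^3 + x^2 + 1).
Reduced: x^6 + x^5 + x^4 + x^3 + x + 1.

x^6 + x^5 + x^4 + x^3 + x + 1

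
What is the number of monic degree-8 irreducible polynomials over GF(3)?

810

Gauss's count: N_{3}(8) = (1/8) Σ_{d|8} μ(8/d)·3^d.
Divisors of 8: 1, 2, 4, 8; μ(8/d) for each: 0, 0, -1, 1.
Σ = − 3^4 + 3^8 = 6480.
N = 6480/8 = 810.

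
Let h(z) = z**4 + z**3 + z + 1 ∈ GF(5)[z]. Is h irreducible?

No

Check for roots in GF(5): h(0) = 1; h(1) = 4; h(2) = 2; h(3) = 2; h(4) = 0 → root.
h(4) = 0, so (z − 4) divides h(z); h is reducible.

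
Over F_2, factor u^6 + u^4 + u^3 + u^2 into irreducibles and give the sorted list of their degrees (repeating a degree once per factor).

Write f(u) = u^6 + u^4 + u^3 + u^2.
Roots in F_2: f(0) = 0 → root; f(1) = 0 → root.
Linear factors from roots: (u), (u + 1).
Complete factorization: f(u) = (u + 1)·(u)^2·(u^3 + u^2 + 1).
Factor degrees with multiplicity: 1 + 1 + 1 + 3 = 6.

1, 1, 1, 3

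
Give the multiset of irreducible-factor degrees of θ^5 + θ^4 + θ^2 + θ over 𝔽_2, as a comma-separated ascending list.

Write h(θ) = θ^5 + θ^4 + θ^2 + θ.
Roots in 𝔽_2: h(0) = 0 → root; h(1) = 0 → root.
Linear factors from roots: (θ), (θ + 1).
Complete factorization: h(θ) = (θ)·(θ + 1)^2·(θ^2 + θ + 1).
Factor degrees with multiplicity: 1 + 1 + 1 + 2 = 5.

1, 1, 1, 2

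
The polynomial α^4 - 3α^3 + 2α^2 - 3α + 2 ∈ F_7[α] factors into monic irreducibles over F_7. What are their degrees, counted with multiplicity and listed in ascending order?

1, 3

Write f(α) = α^4 - 3α^3 + 2α^2 - 3α + 2.
Linear factors from roots: (α + 2).
Complete factorization: f(α) = (α + 2)·(α^3 + 2α^2 - 2α + 1).
Factor degrees with multiplicity: 1 + 3 = 4.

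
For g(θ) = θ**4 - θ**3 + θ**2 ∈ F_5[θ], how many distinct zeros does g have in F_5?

Evaluate at each of the 5 elements of F_5:
g(0) = 0 → root; g(1) = 1; g(2) = 2; g(3) = 3; g(4) = 3.
Roots: {0}.

1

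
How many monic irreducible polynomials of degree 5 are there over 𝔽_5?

624

x^(5^5) − x is the product of all monic irreducibles of degree dividing 5; Möbius inversion gives N = (1/5) Σ μ(5/d)·5^d.
Divisors of 5: 1, 5; μ(5/d) for each: -1, 1.
Σ = − 5^1 + 5^5 = 3120.
N = 3120/5 = 624.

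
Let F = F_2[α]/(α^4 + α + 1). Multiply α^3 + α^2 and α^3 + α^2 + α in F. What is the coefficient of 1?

0

Multiply in F_2[α]: (α^3 + α^2)·(α^3 + α^2 + α) = α^6 + α^3.
Reduce using α^4 ≡ α + 1 (mod α^4 + α + 1).
Reduced: α^2.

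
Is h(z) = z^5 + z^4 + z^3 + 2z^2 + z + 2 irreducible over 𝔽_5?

Check for roots in 𝔽_5: h(0) = 2; h(1) = 3; h(2) = 3; h(3) = 4; h(4) = 2.
No roots, so no linear factors.
Degree-2 irreducible divisors: test the 10 monic irreducibles of degree 2 over GF(5).
None of them divide h (all give nonzero remainder).
No irreducible factor of degree ≤ 2 exists, so h is irreducible over GF(5).

Yes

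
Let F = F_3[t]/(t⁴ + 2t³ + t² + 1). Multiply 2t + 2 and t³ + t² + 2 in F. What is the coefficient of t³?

0

Multiply in F_3[t]: (2t + 2)·(t³ + t² + 2) = 2t⁴ + t³ + 2t² + t + 1.
Reduce using t⁴ ≡ t³ + 2t² + 2 (mod t⁴ + 2t³ + t² + 1).
Reduced: t + 2.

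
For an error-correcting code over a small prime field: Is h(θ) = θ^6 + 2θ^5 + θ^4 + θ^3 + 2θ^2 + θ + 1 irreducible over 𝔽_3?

Check for roots in 𝔽_3: h(0) = 1; h(1) = 0 → root; h(2) = 1.
h(1) = 0, so (θ − 1) divides h(θ); h is reducible.

No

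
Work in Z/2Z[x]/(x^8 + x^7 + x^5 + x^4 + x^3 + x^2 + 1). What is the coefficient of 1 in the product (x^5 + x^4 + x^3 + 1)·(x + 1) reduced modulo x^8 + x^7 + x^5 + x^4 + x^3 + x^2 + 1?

1

Multiply in Z/2Z[x]: (x^5 + x^4 + x^3 + 1)·(x + 1) = x^6 + x^3 + x + 1.
Reduced: x^6 + x^3 + x + 1.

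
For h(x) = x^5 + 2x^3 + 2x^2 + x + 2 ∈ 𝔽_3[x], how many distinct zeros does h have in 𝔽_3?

Evaluate at each of the 3 elements of 𝔽_3:
h(0) = 2; h(1) = 2; h(2) = 0 → root.
Roots: {2}.

1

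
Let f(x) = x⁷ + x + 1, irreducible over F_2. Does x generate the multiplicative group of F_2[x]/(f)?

|GF(2^7)^×| = 2^7 − 1 = 127. Prime factorization: 127 = 127.
f is primitive ⇔ x has order 127 in GF(2)[x]/(f), i.e. x^(127/q) ≠ 1 for each prime q | 127.
x^(1) mod f = x.
None equal 1, so x has full order 127; f is primitive.

Yes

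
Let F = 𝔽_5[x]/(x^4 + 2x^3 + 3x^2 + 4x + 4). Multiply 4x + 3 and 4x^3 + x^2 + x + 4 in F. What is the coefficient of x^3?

4

Multiply in 𝔽_5[x]: (4x + 3)·(4x^3 + x^2 + x + 4) = x^4 + x^3 + 2x^2 + 4x + 2.
Reduce using x^4 ≡ 3x^3 + 2x^2 + x + 1 (mod x^4 + 2x^3 + 3x^2 + 4x + 4).
Reduced: 4x^3 + 4x^2 + 3.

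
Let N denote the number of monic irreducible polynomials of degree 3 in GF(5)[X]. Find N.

40

The number of monic irreducibles of degree 3 over GF(5) is (1/3)·Σ_{d∣3} μ(3/d) 5^d.
Divisors of 3: 1, 3; μ(3/d) for each: -1, 1.
Σ = − 5^1 + 5^3 = 120.
N = 120/3 = 40.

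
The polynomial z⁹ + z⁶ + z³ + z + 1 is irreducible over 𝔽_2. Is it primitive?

Write f(z) = z⁹ + z⁶ + z³ + z + 1.
|GF(2^9)^×| = 2^9 − 1 = 511. Prime factorization: 511 = 7·73.
f is primitive ⇔ z has order 511 in GF(2)[z]/(f), i.e. z^(511/q) ≠ 1 for each prime q | 511.
z^(73) mod f = 1
z^(7) mod f = z⁷.
Since z^(73) = 1, the order of z divides 73 < 511; not primitive.

No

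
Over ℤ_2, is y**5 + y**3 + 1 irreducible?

Yes

Write h(y) = y**5 + y**3 + 1.
Check for roots in ℤ_2: h(0) = 1; h(1) = 1.
No roots, so no linear factors.
Monic irreducibles of degree 2 over GF(2): y**2 + y + 1.
None of them divide h (all give nonzero remainder).
No irreducible factor of degree ≤ 2 exists, so h is irreducible over GF(2).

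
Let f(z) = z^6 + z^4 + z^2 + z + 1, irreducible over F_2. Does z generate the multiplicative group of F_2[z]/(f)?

|GF(2^6)^×| = 2^6 − 1 = 63. Prime factorization: 63 = 3^2·7.
f is primitive ⇔ z has order 63 in GF(2)[z]/(f), i.e. z^(63/q) ≠ 1 for each prime q | 63.
z^(21) mod f = 1
z^(9) mod f = z^4 + z^2 + z.
Since z^(21) = 1, the order of z divides 21 < 63; not primitive.

No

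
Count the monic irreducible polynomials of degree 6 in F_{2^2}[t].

670

x^(4^6) − x is the product of all monic irreducibles of degree dividing 6; Möbius inversion gives N = (1/6) Σ μ(6/d)·4^d.
Divisors of 6: 1, 2, 3, 6; μ(6/d) for each: 1, -1, -1, 1.
Σ = 4^1 − 4^2 − 4^3 + 4^6 = 4020.
N = 4020/6 = 670.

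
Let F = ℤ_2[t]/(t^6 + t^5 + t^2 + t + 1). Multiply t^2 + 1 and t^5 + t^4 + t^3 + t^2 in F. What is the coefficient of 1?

0

Multiply in ℤ_2[t]: (t^2 + 1)·(t^5 + t^4 + t^3 + t^2) = t^7 + t^6 + t^3 + t^2.
Reduce using t^6 ≡ t^5 + t^2 + t + 1 (mod t^6 + t^5 + t^2 + t + 1).
Reduced: t.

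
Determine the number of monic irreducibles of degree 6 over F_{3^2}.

88440

By the necklace-counting formula, N_9(6) = (1/6) Σ_{d|6} μ(6/d)·9^d.
Divisors of 6: 1, 2, 3, 6; μ(6/d) for each: 1, -1, -1, 1.
Σ = 9^1 − 9^2 − 9^3 + 9^6 = 530640.
N = 530640/6 = 88440.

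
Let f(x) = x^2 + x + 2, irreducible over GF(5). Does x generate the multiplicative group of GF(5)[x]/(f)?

|GF(5^2)^×| = 5^2 − 1 = 24. Prime factorization: 24 = 2^3·3.
f is primitive ⇔ x has order 24 in GF(5)[x]/(f), i.e. x^(24/q) ≠ 1 for each prime q | 24.
x^(12) mod f = 4.
x^(8) mod f = 3x + 1.
None equal 1, so x has full order 24; f is primitive.

Yes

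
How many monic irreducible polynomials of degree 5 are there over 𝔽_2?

x^(2^5) − x is the product of all monic irreducibles of degree dividing 5; Möbius inversion gives N = (1/5) Σ μ(5/d)·2^d.
Divisors of 5: 1, 5; μ(5/d) for each: -1, 1.
Σ = − 2^1 + 2^5 = 30.
N = 30/5 = 6.

6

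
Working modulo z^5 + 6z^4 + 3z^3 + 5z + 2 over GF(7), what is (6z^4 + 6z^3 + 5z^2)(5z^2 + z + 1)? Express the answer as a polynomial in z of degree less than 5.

6z^4 + 2z^3 + 2z^2 + 2z + 1

Multiply in GF(7)[z]: (6z^4 + 6z^3 + 5z^2)·(5z^2 + z + 1) = 2z^6 + z^5 + 2z^4 + 4z^3 + 5z^2.
Reduce using z^5 ≡ z^4 + 4z^3 + 2z + 5 (mod z^5 + 6z^4 + 3z^3 + 5z + 2).
Reduced: 6z^4 + 2z^3 + 2z^2 + 2z + 1.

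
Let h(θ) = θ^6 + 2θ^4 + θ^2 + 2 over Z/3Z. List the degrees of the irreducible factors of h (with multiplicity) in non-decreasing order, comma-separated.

Roots in Z/3Z: h(0) = 2; h(1) = 0 → root; h(2) = 0 → root.
Linear factors from roots: (θ + 2), (θ + 1).
Complete factorization: h(θ) = (θ + 1)·(θ + 2)·(θ^2 + θ + 2)·(θ^2 + 2θ + 2).
Factor degrees with multiplicity: 1 + 1 + 2 + 2 = 6.

1, 1, 2, 2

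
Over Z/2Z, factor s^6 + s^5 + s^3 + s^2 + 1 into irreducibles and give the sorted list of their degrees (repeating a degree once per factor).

6

Write f(s) = s^6 + s^5 + s^3 + s^2 + 1.
Roots in Z/2Z: f(0) = 1; f(1) = 1.
Complete factorization: f(s) = (s^6 + s^5 + s^3 + s^2 + 1).
Factor degrees with multiplicity: 6 = 6.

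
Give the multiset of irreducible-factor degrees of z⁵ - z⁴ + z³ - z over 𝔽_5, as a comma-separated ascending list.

Write h(z) = z⁵ - z⁴ + z³ - z.
Roots in 𝔽_5: h(0) = 0 → root; h(1) = 0 → root; h(2) = 2; h(3) = 1; h(4) = 3.
Linear factors from roots: (z), (z - 1).
Complete factorization: h(z) = (z)·(z - 1)·(z³ + z + 1).
Factor degrees with multiplicity: 1 + 1 + 3 = 5.

1, 1, 3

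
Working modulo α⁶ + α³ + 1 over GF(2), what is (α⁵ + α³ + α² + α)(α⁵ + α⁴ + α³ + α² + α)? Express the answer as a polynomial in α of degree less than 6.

α^5 + α^2 + 1

Multiply in GF(2)[α]: (α⁵ + α³ + α² + α)·(α⁵ + α⁴ + α³ + α² + α) = α¹⁰ + α⁹ + α⁷ + α⁵ + α⁴ + α².
Reduce using α⁶ ≡ α³ + 1 (mod α⁶ + α³ + 1).
Reduced: α⁵ + α² + 1.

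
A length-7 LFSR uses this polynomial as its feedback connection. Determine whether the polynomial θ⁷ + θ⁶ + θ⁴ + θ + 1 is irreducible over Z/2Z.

Yes

Write P(θ) = θ⁷ + θ⁶ + θ⁴ + θ + 1.
Check for roots in Z/2Z: P(0) = 1; P(1) = 1.
No roots, so no linear factors.
Monic irreducibles of degree 2 over GF(2): θ² + θ + 1.
None of them divide P (all give nonzero remainder).
Monic irreducibles of degree 3 over GF(2): θ³ + θ + 1, θ³ + θ² + 1.
None of them divide P (all give nonzero remainder).
No irreducible factor of degree ≤ 3 exists, so P is irreducible over GF(2).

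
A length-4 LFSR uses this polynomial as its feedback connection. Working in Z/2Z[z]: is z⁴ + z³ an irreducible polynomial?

Write f(z) = z⁴ + z³.
Check for roots in Z/2Z: f(0) = 0 → root; f(1) = 0 → root.
f(0) = 0, so (z) divides f(z); f is reducible.

No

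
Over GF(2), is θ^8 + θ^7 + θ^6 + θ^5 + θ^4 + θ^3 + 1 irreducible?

Yes

Write g(θ) = θ^8 + θ^7 + θ^6 + θ^5 + θ^4 + θ^3 + 1.
Check for roots in GF(2): g(0) = 1; g(1) = 1.
No roots, so no linear factors.
Monic irreducibles of degree 2 over GF(2): θ^2 + θ + 1.
None of them divide g (all give nonzero remainder).
Monic irreducibles of degree 3 over GF(2): θ^3 + θ + 1, θ^3 + θ^2 + 1.
None of them divide g (all give nonzero remainder).
Monic irreducibles of degree 4 over GF(2): θ^4 + θ + 1, θ^4 + θ^3 + 1, θ^4 + θ^3 + θ^2 + θ + 1.
None of them divide g (all give nonzero remainder).
No irreducible factor of degree ≤ 4 exists, so g is irreducible over GF(2).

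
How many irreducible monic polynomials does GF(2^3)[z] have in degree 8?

x^(8^8) − x is the product of all monic irreducibles of degree dividing 8; Möbius inversion gives N = (1/8) Σ μ(8/d)·8^d.
Divisors of 8: 1, 2, 4, 8; μ(8/d) for each: 0, 0, -1, 1.
Σ = − 8^4 + 8^8 = 16773120.
N = 16773120/8 = 2096640.

2096640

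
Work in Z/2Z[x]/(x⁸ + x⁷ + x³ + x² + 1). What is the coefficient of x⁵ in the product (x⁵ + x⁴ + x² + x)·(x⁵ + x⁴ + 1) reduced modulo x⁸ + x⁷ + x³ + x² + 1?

Multiply in Z/2Z[x]: (x⁵ + x⁴ + x² + x)·(x⁵ + x⁴ + 1) = x¹⁰ + x⁸ + x⁷ + x⁴ + x² + x.
Reduce using x⁸ ≡ x⁷ + x³ + x² + 1 (mod x⁸ + x⁷ + x³ + x² + 1).
Reduced: x⁷ + x⁵ + x⁴ + x³.

1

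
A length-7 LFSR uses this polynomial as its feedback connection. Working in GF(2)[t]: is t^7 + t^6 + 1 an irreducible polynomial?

Yes

Write m(t) = t^7 + t^6 + 1.
Check for roots in GF(2): m(0) = 1; m(1) = 1.
No roots, so no linear factors.
Monic irreducibles of degree 2 over GF(2): t^2 + t + 1.
None of them divide m (all give nonzero remainder).
Monic irreducibles of degree 3 over GF(2): t^3 + t + 1, t^3 + t^2 + 1.
None of them divide m (all give nonzero remainder).
No irreducible factor of degree ≤ 3 exists, so m is irreducible over GF(2).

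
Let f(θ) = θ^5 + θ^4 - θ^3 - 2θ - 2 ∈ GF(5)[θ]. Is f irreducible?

Yes

Check for roots in GF(5): f(0) = 3; f(1) = 2; f(2) = 4; f(3) = 4; f(4) = 1.
No roots, so no linear factors.
Degree-2 irreducible divisors: test the 10 monic irreducibles of degree 2 over GF(5).
None of them divide f (all give nonzero remainder).
No irreducible factor of degree ≤ 2 exists, so f is irreducible over GF(5).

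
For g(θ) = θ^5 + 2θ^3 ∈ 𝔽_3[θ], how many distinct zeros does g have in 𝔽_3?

3

Evaluate at each of the 3 elements of 𝔽_3:
g(0) = 0 → root; g(1) = 0 → root; g(2) = 0 → root.
Roots: {0, 1, 2}.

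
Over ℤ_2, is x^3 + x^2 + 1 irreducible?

Write m(x) = x^3 + x^2 + 1.
Check for roots in ℤ_2: m(0) = 1; m(1) = 1.
No roots. A degree-3 polynomial over a field with no linear factor is irreducible.

Yes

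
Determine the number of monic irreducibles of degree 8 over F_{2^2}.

8160

Gauss's count: N_{4}(8) = (1/8) Σ_{d|8} μ(8/d)·4^d.
Divisors of 8: 1, 2, 4, 8; μ(8/d) for each: 0, 0, -1, 1.
Σ = − 4^4 + 4^8 = 65280.
N = 65280/8 = 8160.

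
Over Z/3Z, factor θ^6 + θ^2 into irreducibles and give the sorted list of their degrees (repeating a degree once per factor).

Write h(θ) = θ^6 + θ^2.
Roots in Z/3Z: h(0) = 0 → root; h(1) = 2; h(2) = 2.
Linear factors from roots: (θ).
Complete factorization: h(θ) = (θ)^2·(θ^2 + θ + 2)·(θ^2 + 2θ + 2).
Factor degrees with multiplicity: 1 + 1 + 2 + 2 = 6.

1, 1, 2, 2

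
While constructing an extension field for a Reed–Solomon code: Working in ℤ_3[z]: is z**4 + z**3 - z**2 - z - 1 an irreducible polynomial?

Yes

Write m(z) = z**4 + z**3 - z**2 - z - 1.
Check for roots in ℤ_3: m(0) = 2; m(1) = 2; m(2) = 2.
No roots, so no linear factors.
Monic irreducibles of degree 2 over GF(3): z**2 + 1, z**2 + z - 1, z**2 - z - 1.
None of them divide m (all give nonzero remainder).
No irreducible factor of degree ≤ 2 exists, so m is irreducible over GF(3).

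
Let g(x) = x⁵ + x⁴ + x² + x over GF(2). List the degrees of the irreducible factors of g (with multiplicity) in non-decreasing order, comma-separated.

Roots in GF(2): g(0) = 0 → root; g(1) = 0 → root.
Linear factors from roots: (x), (x + 1).
Complete factorization: g(x) = (x)·(x + 1)^2·(x² + x + 1).
Factor degrees with multiplicity: 1 + 1 + 1 + 2 = 5.

1, 1, 1, 2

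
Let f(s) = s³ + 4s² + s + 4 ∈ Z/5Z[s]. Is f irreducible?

No

Check for roots in Z/5Z: f(0) = 4; f(1) = 0 → root; f(2) = 0 → root; f(3) = 0 → root; f(4) = 1.
f(1) = 0, so (s − 1) divides f(s); f is reducible.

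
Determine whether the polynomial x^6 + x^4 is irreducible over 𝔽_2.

Write f(x) = x^6 + x^4.
Check for roots in 𝔽_2: f(0) = 0 → root; f(1) = 0 → root.
f(0) = 0, so (x) divides f(x); f is reducible.

No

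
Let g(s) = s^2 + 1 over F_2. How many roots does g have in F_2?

Evaluate at each of the 2 elements of F_2:
g(0) = 1; g(1) = 0 → root.
Roots: {1}.

1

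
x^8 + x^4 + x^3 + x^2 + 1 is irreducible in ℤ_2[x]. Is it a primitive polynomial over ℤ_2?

Yes

Write f(x) = x^8 + x^4 + x^3 + x^2 + 1.
|GF(2^8)^×| = 2^8 − 1 = 255. Prime factorization: 255 = 3·5·17.
f is primitive ⇔ x has order 255 in GF(2)[x]/(f), i.e. x^(255/q) ≠ 1 for each prime q | 255.
x^(85) mod f = x^7 + x^6 + x^4 + x^2 + x.
x^(51) mod f = x^3 + x.
x^(15) mod f = x^5 + x^2 + x.
None equal 1, so x has full order 255; f is primitive.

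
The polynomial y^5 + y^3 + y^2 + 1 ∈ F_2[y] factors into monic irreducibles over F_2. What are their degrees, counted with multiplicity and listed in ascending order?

1, 1, 1, 2

Write g(y) = y^5 + y^3 + y^2 + 1.
Roots in F_2: g(0) = 1; g(1) = 0 → root.
Linear factors from roots: (y + 1).
Complete factorization: g(y) = (y + 1)^3·(y^2 + y + 1).
Factor degrees with multiplicity: 1 + 1 + 1 + 2 = 5.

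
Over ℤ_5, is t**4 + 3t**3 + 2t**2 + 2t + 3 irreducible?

No

Write m(t) = t**4 + 3t**3 + 2t**2 + 2t + 3.
Check for roots in ℤ_5: m(0) = 3; m(1) = 1; m(2) = 0 → root; m(3) = 4; m(4) = 1.
m(2) = 0, so (t − 2) divides m(t); m is reducible.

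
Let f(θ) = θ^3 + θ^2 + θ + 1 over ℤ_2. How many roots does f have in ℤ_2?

1

Evaluate at each of the 2 elements of ℤ_2:
f(0) = 1; f(1) = 0 → root.
Roots: {1}.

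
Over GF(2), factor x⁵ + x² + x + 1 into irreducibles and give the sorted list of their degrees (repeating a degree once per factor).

1, 1, 3

Write g(x) = x⁵ + x² + x + 1.
Roots in GF(2): g(0) = 1; g(1) = 0 → root.
Linear factors from roots: (x + 1).
Complete factorization: g(x) = (x + 1)^2·(x³ + x + 1).
Factor degrees with multiplicity: 1 + 1 + 3 = 5.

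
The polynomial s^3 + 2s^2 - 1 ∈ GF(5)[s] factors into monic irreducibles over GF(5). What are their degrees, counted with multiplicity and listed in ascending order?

1, 1, 1

Write g(s) = s^3 + 2s^2 - 1.
Roots in GF(5): g(0) = 4; g(1) = 2; g(2) = 0 → root; g(3) = 4; g(4) = 0 → root.
Linear factors from roots: (s - 2), (s + 1).
Complete factorization: g(s) = (s + 1)·(s - 2)^2.
Factor degrees with multiplicity: 1 + 1 + 1 = 3.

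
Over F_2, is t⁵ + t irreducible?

Write f(t) = t⁵ + t.
Check for roots in F_2: f(0) = 0 → root; f(1) = 0 → root.
f(0) = 0, so (t) divides f(t); f is reducible.

No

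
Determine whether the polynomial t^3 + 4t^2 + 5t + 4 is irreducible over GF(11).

Yes

Write P(t) = t^3 + 4t^2 + 5t + 4.
Check each element of GF(11) for a root: P(0)=4, P(1)=3, P(2)=5, P(3)=5, P(4)=9, P(5)=1, P(6)=9, P(7)=6, P(8)=9, P(9)=2, P(10)=2.
No roots. A degree-3 polynomial over a field with no linear factor is irreducible.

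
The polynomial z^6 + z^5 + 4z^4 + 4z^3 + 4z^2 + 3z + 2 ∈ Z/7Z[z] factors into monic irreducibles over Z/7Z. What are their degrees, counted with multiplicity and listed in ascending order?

6

Write f(z) = z^6 + z^5 + 4z^4 + 4z^3 + 4z^2 + 3z + 2.
Complete factorization: f(z) = (z^6 + z^5 + 4z^4 + 4z^3 + 4z^2 + 3z + 2).
Factor degrees with multiplicity: 6 = 6.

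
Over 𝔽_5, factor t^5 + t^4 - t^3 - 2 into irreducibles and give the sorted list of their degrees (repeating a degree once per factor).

1, 4

Write g(t) = t^5 + t^4 - t^3 - 2.
Roots in 𝔽_5: g(0) = 3; g(1) = 4; g(2) = 3; g(3) = 0 → root; g(4) = 4.
Linear factors from roots: (t + 2).
Complete factorization: g(t) = (t + 2)·(t^4 - t^3 + t^2 - 2t - 1).
Factor degrees with multiplicity: 1 + 4 = 5.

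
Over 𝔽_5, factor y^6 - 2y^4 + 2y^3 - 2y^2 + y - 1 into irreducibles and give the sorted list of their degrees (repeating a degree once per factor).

1, 1, 2, 2

Write g(y) = y^6 - 2y^4 + 2y^3 - 2y^2 + y - 1.
Roots in 𝔽_5: g(0) = 4; g(1) = 4; g(2) = 1; g(3) = 0 → root; g(4) = 3.
Linear factors from roots: (y + 2).
Complete factorization: g(y) = (y + 2)^2·(y^2 - 2)·(y^2 + y + 2).
Factor degrees with multiplicity: 1 + 1 + 2 + 2 = 6.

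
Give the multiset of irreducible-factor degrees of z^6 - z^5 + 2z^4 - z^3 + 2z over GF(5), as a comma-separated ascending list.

1, 1, 2, 2

Write g(z) = z^6 - z^5 + 2z^4 - z^3 + 2z.
Roots in GF(5): g(0) = 0 → root; g(1) = 3; g(2) = 0 → root; g(3) = 2; g(4) = 3.
Linear factors from roots: (z), (z - 2).
Complete factorization: g(z) = (z)·(z - 2)·(z^2 + 2)·(z^2 + z + 2).
Factor degrees with multiplicity: 1 + 1 + 2 + 2 = 6.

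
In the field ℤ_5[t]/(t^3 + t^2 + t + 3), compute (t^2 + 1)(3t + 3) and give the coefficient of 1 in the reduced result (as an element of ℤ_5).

4

Multiply in ℤ_5[t]: (t^2 + 1)·(3t + 3) = 3t^3 + 3t^2 + 3t + 3.
Reduce using t^3 ≡ 4t^2 + 4t + 2 (mod t^3 + t^2 + t + 3).
Reduced: 4.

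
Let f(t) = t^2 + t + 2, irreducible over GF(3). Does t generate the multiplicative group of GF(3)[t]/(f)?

Yes

|GF(3^2)^×| = 3^2 − 1 = 8. Prime factorization: 8 = 2^3.
f is primitive ⇔ t has order 8 in GF(3)[t]/(f), i.e. t^(8/q) ≠ 1 for each prime q | 8.
t^(4) mod f = 2.
None equal 1, so t has full order 8; f is primitive.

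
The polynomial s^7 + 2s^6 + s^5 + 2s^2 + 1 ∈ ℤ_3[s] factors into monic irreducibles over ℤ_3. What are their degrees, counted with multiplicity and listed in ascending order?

1, 2, 2, 2

Write h(s) = s^7 + 2s^6 + s^5 + 2s^2 + 1.
Roots in ℤ_3: h(0) = 1; h(1) = 1; h(2) = 0 → root.
Linear factors from roots: (s + 1).
Complete factorization: h(s) = (s + 1)·(s^2 + 1)·(s^2 + 2s + 2)^2.
Factor degrees with multiplicity: 1 + 2 + 2 + 2 = 7.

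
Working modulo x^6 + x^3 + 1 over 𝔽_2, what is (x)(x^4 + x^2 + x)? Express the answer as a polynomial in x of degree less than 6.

Multiply in 𝔽_2[x]: (x)·(x^4 + x^2 + x) = x^5 + x^3 + x^2.
Reduced: x^5 + x^3 + x^2.

x^5 + x^3 + x^2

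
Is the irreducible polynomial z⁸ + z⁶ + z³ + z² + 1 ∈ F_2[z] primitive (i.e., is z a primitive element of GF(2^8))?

Write f(z) = z⁸ + z⁶ + z³ + z² + 1.
|GF(2^8)^×| = 2^8 − 1 = 255. Prime factorization: 255 = 3·5·17.
f is primitive ⇔ z has order 255 in GF(2)[z]/(f), i.e. z^(255/q) ≠ 1 for each prime q | 255.
z^(85) mod f = z⁴ + z³ + z².
z^(51) mod f = z⁷ + z⁵.
z^(15) mod f = z⁶ + z⁵ + z⁴ + z³ + z².
None equal 1, so z has full order 255; f is primitive.

Yes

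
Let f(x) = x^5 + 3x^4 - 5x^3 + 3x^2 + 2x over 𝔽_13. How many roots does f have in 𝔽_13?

Evaluate at each of the 13 elements of 𝔽_13:
f(0) = 0 → root; f(1) = 4; f(2) = 4; f(3) = 7; f(4) = 7; f(5) = 1; f(6) = 5; f(7) = 5; f(8) = 12; f(9) = 0 → root; f(10) = 0 → root; f(11) = 12; f(12) = 8.
Roots: {0, 9, 10}.

3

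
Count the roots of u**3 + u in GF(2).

2

Write h(u) = u**3 + u.
Evaluate at each of the 2 elements of GF(2):
h(0) = 0 → root; h(1) = 0 → root.
Roots: {0, 1}.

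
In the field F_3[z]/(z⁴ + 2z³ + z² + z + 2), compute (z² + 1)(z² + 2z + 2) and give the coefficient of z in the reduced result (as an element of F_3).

Multiply in F_3[z]: (z² + 1)·(z² + 2z + 2) = z⁴ + 2z³ + 2z + 2.
Reduce using z⁴ ≡ z³ + 2z² + 2z + 1 (mod z⁴ + 2z³ + z² + z + 2).
Reduced: 2z² + z.

1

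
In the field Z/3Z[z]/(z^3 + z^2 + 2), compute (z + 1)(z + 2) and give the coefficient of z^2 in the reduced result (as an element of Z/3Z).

Multiply in Z/3Z[z]: (z + 1)·(z + 2) = z^2 + 2.
Reduced: z^2 + 2.

1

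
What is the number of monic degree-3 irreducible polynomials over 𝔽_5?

40

The number of monic irreducibles of degree 3 over GF(5) is (1/3)·Σ_{d∣3} μ(3/d) 5^d.
Divisors of 3: 1, 3; μ(3/d) for each: -1, 1.
Σ = − 5^1 + 5^3 = 120.
N = 120/3 = 40.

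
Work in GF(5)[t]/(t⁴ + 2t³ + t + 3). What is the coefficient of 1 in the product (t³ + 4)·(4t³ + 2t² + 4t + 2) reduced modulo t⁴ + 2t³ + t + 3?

Multiply in GF(5)[t]: (t³ + 4)·(4t³ + 2t² + 4t + 2) = 4t⁶ + 2t⁵ + 4t⁴ + 3t³ + 3t² + t + 3.
Reduce using t⁴ ≡ 3t³ + 4t + 2 (mod t⁴ + 2t³ + t + 3).
Reduced: 2t³ + 2t² + 3t.

0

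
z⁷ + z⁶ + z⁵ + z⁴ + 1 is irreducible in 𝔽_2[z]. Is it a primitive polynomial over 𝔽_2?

Yes

Write f(z) = z⁷ + z⁶ + z⁵ + z⁴ + 1.
|GF(2^7)^×| = 2^7 − 1 = 127. Prime factorization: 127 = 127.
f is primitive ⇔ z has order 127 in GF(2)[z]/(f), i.e. z^(127/q) ≠ 1 for each prime q | 127.
z^(1) mod f = z.
None equal 1, so z has full order 127; f is primitive.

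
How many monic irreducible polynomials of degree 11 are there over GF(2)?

186

The number of monic irreducibles of degree 11 over GF(2) is (1/11)·Σ_{d∣11} μ(11/d) 2^d.
Divisors of 11: 1, 11; μ(11/d) for each: -1, 1.
Σ = − 2^1 + 2^11 = 2046.
N = 2046/11 = 186.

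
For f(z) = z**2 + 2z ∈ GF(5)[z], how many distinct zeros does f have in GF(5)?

Evaluate at each of the 5 elements of GF(5):
f(0) = 0 → root; f(1) = 3; f(2) = 3; f(3) = 0 → root; f(4) = 4.
Roots: {0, 3}.

2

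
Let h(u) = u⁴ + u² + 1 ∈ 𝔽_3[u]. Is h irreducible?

Check for roots in 𝔽_3: h(0) = 1; h(1) = 0 → root; h(2) = 0 → root.
h(1) = 0, so (u − 1) divides h(u); h is reducible.

No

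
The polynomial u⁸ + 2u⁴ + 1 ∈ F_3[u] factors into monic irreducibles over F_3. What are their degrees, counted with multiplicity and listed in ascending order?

2, 2, 2, 2

Write h(u) = u⁸ + 2u⁴ + 1.
Roots in F_3: h(0) = 1; h(1) = 1; h(2) = 1.
Complete factorization: h(u) = (u² + u + 2)^2·(u² + 2u + 2)^2.
Factor degrees with multiplicity: 2 + 2 + 2 + 2 = 8.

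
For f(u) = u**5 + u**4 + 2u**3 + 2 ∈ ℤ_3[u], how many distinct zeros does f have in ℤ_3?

Evaluate at each of the 3 elements of ℤ_3:
f(0) = 2; f(1) = 0 → root; f(2) = 0 → root.
Roots: {1, 2}.

2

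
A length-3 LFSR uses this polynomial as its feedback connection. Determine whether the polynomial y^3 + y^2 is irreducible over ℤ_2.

Write P(y) = y^3 + y^2.
Check for roots in ℤ_2: P(0) = 0 → root; P(1) = 0 → root.
P(0) = 0, so (y) divides P(y); P is reducible.

No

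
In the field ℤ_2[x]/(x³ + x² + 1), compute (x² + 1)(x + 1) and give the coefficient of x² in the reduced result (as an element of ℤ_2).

Multiply in ℤ_2[x]: (x² + 1)·(x + 1) = x³ + x² + x + 1.
Reduce using x³ ≡ x² + 1 (mod x³ + x² + 1).
Reduced: x.

0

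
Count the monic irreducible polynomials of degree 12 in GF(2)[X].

Gauss's count: N_{2}(12) = (1/12) Σ_{d|12} μ(12/d)·2^d.
Divisors of 12: 1, 2, 3, 4, 6, 12; μ(12/d) for each: 0, 1, 0, -1, -1, 1.
Σ = 2^2 − 2^4 − 2^6 + 2^12 = 4020.
N = 4020/12 = 335.

335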